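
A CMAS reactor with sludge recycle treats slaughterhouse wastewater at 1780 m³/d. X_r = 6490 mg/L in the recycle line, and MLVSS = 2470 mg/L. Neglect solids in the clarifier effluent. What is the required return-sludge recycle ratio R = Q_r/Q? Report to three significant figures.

R ≈ 0.614

Solids balance on the clarifier gives (1+R)X = R·X_r, so R = X/(X_r − X) = 2470 / (6490 − 2470) = 0.6144.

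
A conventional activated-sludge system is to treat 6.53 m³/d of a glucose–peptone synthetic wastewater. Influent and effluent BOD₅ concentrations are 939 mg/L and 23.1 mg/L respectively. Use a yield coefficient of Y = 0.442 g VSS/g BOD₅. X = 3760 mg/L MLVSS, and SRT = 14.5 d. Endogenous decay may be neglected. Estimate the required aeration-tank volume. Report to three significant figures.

V ≈ 10.2 m³

V·X = Y·Q·ΔS·θ_c gives V = 0.442 × 6.53 × (939 − 23.1) × 14.5 / 3760 = 10.19 m³.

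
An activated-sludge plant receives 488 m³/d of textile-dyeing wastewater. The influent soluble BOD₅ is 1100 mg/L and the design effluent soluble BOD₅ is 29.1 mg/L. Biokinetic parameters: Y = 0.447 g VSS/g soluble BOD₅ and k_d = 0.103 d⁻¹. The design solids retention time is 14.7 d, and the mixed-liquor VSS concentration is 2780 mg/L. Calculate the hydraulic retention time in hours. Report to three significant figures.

τ ≈ 24.2 h

From the SRT design equation V = Y Q (S₀−S) θ_c / [X (1 + k_d θ_c)] = 0.447 × 488 × (1100 − 29.1) × 14.7 / [2780 × (1 + 0.103 × 14.7)] = 3.43×10^6 / 6989 = 491.3 m³.
HRT = V/Q = 491.3 m³ / 488 m³·d⁻¹ = 1.007 d × 24 = 24.16 h.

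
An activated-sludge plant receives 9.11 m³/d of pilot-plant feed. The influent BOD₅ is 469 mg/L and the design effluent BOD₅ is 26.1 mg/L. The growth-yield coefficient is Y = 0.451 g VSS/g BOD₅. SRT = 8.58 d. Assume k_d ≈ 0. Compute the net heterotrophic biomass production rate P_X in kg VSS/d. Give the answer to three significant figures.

P_X ≈ 1.82 kg VSS/d

With endogenous decay neglected, the observed yield equals the true yield: Y_obs = Y = 0.451 g VSS/g BOD₅.
Substrate removed = Q·(S₀ − S) = 9.11 m³/d × (469 − 26.1) g/m³ = 4.03×10^3 g/d = 4.035 kg/d.
P_X = Y_obs · Q(S₀ − S) = 0.4510 × 4.035 = 1.820 kg VSS/d.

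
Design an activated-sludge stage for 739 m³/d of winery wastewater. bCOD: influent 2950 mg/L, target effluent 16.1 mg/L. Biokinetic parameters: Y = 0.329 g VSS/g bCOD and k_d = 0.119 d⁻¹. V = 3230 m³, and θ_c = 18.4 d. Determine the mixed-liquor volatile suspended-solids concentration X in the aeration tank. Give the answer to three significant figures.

X = Y·Q·ΔS·θ_c / [V·(1 + k_d θ_c)] = 0.329 × 739 × (2950 − 16.1) × 18.4 / [3230 × (1 + 0.119 × 18.4)] = 1274 mg/L.

X ≈ 1270 mg/L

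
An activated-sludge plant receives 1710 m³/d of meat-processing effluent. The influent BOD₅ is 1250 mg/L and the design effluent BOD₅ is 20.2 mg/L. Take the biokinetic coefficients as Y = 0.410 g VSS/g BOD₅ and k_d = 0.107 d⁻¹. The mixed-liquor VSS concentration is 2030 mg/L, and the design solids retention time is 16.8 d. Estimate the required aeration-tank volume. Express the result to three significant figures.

V ≈ 2550 m³

Steady-state biomass mass balance: V·X·(1 + k_d·θ_c) = Y·Q·(S₀ − S)·θ_c, so V = 0.410 × 1710 × (1250 − 20.2) × 16.8 / [2030 × (1 + 0.107 × 16.8)] = 1.45×10^7 / 5679 = 2551 m³.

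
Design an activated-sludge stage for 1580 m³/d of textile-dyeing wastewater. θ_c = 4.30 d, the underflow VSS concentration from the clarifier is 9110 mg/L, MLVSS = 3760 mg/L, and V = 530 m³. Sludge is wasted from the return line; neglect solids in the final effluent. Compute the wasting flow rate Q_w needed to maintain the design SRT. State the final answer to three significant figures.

Q_w ≈ 50.9 m³/d

θ_c = V·X/(Q_w·X_r) when wasting from the recycle, so Q_w = V·X/(θ_c·X_r) = 530.0 × 3760 / (4.30 × 9110) = 50.87 m³/d.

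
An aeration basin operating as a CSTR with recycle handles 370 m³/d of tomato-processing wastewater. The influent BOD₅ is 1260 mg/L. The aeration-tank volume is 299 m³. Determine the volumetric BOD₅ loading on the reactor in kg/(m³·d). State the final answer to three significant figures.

Applied BOD₅ load per unit volume = Q·S₀/V = (370 × 1260/1000)/299.0 = 1.559 kg BOD₅·m⁻³·d⁻¹.

L_v ≈ 1.56 kg BOD₅/(m³·d)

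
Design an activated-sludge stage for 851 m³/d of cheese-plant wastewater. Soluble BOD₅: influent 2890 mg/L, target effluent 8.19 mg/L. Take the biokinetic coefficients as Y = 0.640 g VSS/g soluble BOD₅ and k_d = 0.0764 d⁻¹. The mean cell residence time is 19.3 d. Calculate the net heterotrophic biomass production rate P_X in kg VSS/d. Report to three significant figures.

The observed yield is Y_obs = Y/(1 + k_d·θ_c) = 0.640 / (1 + 0.0764 × 19.3) = 0.640 / 2.475 = 0.2586 g VSS per g soluble BOD₅ removed.
Q·(S₀ − S) = 851 × (2890 − 8.19) × 10⁻³ = 2452 kg/d removed.
So the net sludge growth is P_X = 0.2586 × 2452 = 634.3 kg VSS/d.

P_X ≈ 634 kg VSS/d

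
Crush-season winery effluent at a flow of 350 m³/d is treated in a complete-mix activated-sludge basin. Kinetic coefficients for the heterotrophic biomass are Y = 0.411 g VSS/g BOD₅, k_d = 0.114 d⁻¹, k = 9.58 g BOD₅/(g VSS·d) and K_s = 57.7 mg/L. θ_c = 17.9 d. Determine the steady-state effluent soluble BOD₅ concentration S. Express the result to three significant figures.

Effluent substrate depends only on kinetics and SRT: S = K_s(1 + k_d θ_c) / [θ_c(Yk − k_d) − 1] = 57.7 × (1 + 0.114 × 17.9) / [17.9 × (0.411 × 9.58 − 0.114) − 1] = 175.4 / 67.44 = 2.602 mg/L.

S ≈ 2.60 mg/L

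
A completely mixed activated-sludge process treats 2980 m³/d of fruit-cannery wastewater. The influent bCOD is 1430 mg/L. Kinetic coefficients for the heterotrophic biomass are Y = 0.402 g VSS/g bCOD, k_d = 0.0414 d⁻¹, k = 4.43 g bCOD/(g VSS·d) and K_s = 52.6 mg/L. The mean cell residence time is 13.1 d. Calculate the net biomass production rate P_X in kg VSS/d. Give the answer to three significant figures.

P_X ≈ 1110 kg VSS/d

Effluent substrate depends only on kinetics and SRT: S = K_s(1 + k_d θ_c) / [θ_c(Yk − k_d) − 1] = 52.6 × (1 + 0.0414 × 13.1) / [13.1 × (0.402 × 4.43 − 0.0414) − 1] = 81.13 / 21.79 = 3.724 mg/L.
Observed yield with endogenous decay: Y_obs = Y / (1 + k_d·θ_c) = 0.402 / (1 + 0.0414 × 13.1) = 0.402 / 1.542 = 0.2606 g VSS/g bCOD.
ΔS = 1430 − 3.72 = 1426 mg/L, so the substrate removal rate is 2980 × 1426/1000 = 4250 kg bCOD/d.
So the net sludge growth is P_X = 0.2606 × 4250 = 1108 kg VSS/d.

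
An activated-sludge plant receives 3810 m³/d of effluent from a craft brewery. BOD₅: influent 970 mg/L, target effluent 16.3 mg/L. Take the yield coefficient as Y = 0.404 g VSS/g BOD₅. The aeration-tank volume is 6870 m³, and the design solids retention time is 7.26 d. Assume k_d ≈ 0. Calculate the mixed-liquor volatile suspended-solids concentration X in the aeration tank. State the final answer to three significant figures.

X ≈ 1550 mg/L

Without decay, X = Y Q (S₀−S) θ_c / V = 0.404 × 3810 × (970 − 16.3) × 7.26 / 6870 = 1551 mg/L.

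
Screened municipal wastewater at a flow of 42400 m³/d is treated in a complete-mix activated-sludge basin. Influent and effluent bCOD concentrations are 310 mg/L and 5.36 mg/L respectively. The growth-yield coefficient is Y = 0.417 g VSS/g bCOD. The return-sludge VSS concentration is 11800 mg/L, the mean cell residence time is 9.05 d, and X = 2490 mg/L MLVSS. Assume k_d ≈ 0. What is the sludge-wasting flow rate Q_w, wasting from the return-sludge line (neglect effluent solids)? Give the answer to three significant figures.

V·X = Y·Q·ΔS·θ_c gives V = 0.417 × 42400 × (310 − 5.36) × 9.05 / 2490 = 19577 m³.
θ_c = V·X/(Q_w·X_r) when wasting from the recycle, so Q_w = V·X/(θ_c·X_r) = 19577 × 2490 / (9.05 × 11800) = 456.5 m³/d.

Q_w ≈ 456 m³/d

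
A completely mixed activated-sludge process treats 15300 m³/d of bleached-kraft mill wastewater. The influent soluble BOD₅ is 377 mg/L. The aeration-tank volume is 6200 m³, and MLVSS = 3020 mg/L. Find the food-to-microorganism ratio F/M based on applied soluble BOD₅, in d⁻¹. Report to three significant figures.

F/M = Q·S₀ / (V·X) = 15300 × 377 / (6200 × 3020) = 0.3081 g soluble BOD₅·(g VSS·d)⁻¹.

F/M ≈ 0.308 d⁻¹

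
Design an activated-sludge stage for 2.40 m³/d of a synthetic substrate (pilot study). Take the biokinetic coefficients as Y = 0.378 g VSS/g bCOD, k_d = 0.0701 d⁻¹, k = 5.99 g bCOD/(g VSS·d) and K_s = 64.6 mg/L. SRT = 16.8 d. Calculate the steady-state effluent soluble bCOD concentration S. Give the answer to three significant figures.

S ≈ 3.92 mg/L

Effluent substrate depends only on kinetics and SRT: S = K_s(1 + k_d θ_c) / [θ_c(Yk − k_d) − 1] = 64.6 × (1 + 0.0701 × 16.8) / [16.8 × (0.378 × 5.99 − 0.0701) − 1] = 140.7 / 35.86 = 3.923 mg/L.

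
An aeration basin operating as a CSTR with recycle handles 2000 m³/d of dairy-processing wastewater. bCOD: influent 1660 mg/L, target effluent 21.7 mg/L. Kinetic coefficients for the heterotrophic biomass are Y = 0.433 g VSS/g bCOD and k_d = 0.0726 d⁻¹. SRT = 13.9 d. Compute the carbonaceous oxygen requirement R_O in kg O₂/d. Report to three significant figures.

R_O ≈ 2270 kg O₂/d

Observed yield with endogenous decay: Y_obs = Y / (1 + k_d·θ_c) = 0.433 / (1 + 0.0726 × 13.9) = 0.433 / 2.009 = 0.2155 g VSS/g bCOD.
Substrate removed = Q·(S₀ − S) = 2000 m³/d × (1660 − 21.7) g/m³ = 3.28×10^6 g/d = 3277 kg/d.
Biomass synthesised: P_X = Y_obs × 3277 = 706.2 kg VSS/d.
Carbonaceous O₂ demand = substrate oxidised − cell-mass equivalent = 3277 − 1.42 × 706.2 = 2274 kg O₂/d.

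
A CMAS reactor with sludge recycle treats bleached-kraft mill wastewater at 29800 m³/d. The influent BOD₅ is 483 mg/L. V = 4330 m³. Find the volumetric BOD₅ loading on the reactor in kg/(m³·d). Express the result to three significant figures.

L_v ≈ 3.32 kg BOD₅/(m³·d)

Applied BOD₅ load per unit volume = Q·S₀/V = (29800 × 483/1000)/4330 = 3.324 kg BOD₅·m⁻³·d⁻¹.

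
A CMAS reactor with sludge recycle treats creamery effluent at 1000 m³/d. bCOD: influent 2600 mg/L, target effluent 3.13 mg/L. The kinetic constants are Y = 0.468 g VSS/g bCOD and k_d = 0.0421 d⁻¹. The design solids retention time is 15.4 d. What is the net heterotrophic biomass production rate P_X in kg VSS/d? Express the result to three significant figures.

P_X ≈ 737 kg VSS/d

Y_obs = Y / (1 + k_d θ_c) = 0.468 / (1 + 0.0421 × 15.4) = 0.468 / 1.648 = 0.2839.
Q·(S₀ − S) = 1000 × (2600 − 3.13) × 10⁻³ = 2597 kg/d removed.
Net biomass production P_X = Y_obs × Q·(S₀ − S) = 0.2839 × 2597 = 737.3 kg VSS/d.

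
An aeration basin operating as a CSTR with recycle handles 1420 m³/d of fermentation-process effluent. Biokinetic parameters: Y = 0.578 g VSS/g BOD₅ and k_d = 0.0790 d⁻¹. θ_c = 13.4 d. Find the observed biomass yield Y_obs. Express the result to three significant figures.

Y_obs ≈ 0.281 g VSS/g BOD₅

The observed yield is Y_obs = Y/(1 + k_d·θ_c) = 0.578 / (1 + 0.0790 × 13.4) = 0.578 / 2.059 = 0.2808 g VSS per g BOD₅ removed.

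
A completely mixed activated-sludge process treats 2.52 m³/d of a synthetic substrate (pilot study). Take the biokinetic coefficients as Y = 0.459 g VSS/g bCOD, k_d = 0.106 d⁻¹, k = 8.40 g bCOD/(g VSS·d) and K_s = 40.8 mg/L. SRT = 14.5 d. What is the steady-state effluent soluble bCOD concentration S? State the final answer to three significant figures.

From the Monod/SRT balance for a CMAS, S = K_s·(1+k_d θ_c)/[θ_c·(Y k − k_d) − 1] = 40.8 × (1 + 0.106 × 14.5) / [14.5 × (0.459 × 8.40 − 0.106) − 1] = 103.5 / 53.37 = 1.940 mg/L.

S ≈ 1.94 mg/L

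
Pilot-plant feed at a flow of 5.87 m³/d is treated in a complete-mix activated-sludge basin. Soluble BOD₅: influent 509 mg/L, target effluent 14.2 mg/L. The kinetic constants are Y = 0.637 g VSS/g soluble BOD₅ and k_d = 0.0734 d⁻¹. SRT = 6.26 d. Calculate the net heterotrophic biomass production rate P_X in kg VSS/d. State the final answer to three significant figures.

P_X ≈ 1.27 kg VSS/d

Y_obs = Y / (1 + k_d θ_c) = 0.637 / (1 + 0.0734 × 6.26) = 0.637 / 1.459 = 0.4365.
Substrate removed = Q·(S₀ − S) = 5.87 m³/d × (509 − 14.2) g/m³ = 2.9×10^3 g/d = 2.904 kg/d.
P_X = Y_obs · Q(S₀ − S) = 0.4365 × 2.904 = 1.268 kg VSS/d.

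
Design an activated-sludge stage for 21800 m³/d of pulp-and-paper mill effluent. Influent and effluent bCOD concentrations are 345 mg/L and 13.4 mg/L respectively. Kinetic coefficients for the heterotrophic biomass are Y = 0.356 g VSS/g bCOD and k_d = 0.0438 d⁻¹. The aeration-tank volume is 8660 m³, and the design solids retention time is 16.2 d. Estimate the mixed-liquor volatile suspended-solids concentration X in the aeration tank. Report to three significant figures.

X = Y·Q·ΔS·θ_c / [V·(1 + k_d θ_c)] = 0.356 × 21800 × (345 − 13.4) × 16.2 / [8660 × (1 + 0.0438 × 16.2)] = 2816 mg/L.

X ≈ 2820 mg/L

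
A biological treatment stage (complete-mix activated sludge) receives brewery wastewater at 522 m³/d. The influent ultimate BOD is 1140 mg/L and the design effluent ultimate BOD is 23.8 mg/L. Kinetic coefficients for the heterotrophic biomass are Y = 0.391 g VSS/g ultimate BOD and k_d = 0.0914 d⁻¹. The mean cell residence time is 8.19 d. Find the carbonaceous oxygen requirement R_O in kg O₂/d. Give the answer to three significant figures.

The observed yield is Y_obs = Y/(1 + k_d·θ_c) = 0.391 / (1 + 0.0914 × 8.19) = 0.391 / 1.749 = 0.2236 g VSS per g ultimate BOD removed.
Q·(S₀ − S) = 522 × (1140 − 23.8) × 10⁻³ = 582.7 kg/d removed.
Biomass synthesised: P_X = Y_obs × 582.7 = 130.3 kg VSS/d.
R_O = Q·(S₀ − S) − 1.42·P_X = 582.7 − 1.42 × 130.3 = 397.6 kg O₂/d.

R_O ≈ 398 kg O₂/d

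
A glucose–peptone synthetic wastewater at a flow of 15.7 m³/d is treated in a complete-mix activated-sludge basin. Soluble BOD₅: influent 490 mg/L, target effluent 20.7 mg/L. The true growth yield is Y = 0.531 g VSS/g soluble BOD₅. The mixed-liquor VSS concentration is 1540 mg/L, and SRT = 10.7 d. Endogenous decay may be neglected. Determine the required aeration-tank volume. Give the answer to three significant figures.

V ≈ 27.2 m³

With k_d = 0 the design equation reduces to V = Y Q (S₀−S) θ_c / X = 0.531 × 15.7 × (490 − 20.7) × 10.7 / 1540 = 27.18 m³.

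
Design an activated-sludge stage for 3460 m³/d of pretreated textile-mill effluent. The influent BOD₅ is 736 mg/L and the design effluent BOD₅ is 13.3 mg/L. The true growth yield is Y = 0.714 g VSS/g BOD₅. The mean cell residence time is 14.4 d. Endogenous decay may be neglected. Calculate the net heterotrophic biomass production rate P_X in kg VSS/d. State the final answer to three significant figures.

P_X ≈ 1790 kg VSS/d

Since k_d ≈ 0, Y_obs = Y = 0.714 g VSS/g BOD₅.
Substrate removed = Q·(S₀ − S) = 3460 m³/d × (736 − 13.3) g/m³ = 2.5×10^6 g/d = 2501 kg/d.
P_X = Y_obs · Q(S₀ − S) = 0.7140 × 2501 = 1785 kg VSS/d.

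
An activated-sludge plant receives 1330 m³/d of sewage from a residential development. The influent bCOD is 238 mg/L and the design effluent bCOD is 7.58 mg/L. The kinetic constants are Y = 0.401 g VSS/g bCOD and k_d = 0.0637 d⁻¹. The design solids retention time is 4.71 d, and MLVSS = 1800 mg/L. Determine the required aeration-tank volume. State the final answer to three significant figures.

V ≈ 247 m³

Rearranging the biomass balance for a CMAS with decay, V = Y·Q·ΔS·θ_c / [X·(1+k_d θ_c)] = 0.401 × 1330 × (238 − 7.58) × 4.71 / [1800 × (1 + 0.0637 × 4.71)] = 5.79×10^5 / 2340 = 247.4 m³.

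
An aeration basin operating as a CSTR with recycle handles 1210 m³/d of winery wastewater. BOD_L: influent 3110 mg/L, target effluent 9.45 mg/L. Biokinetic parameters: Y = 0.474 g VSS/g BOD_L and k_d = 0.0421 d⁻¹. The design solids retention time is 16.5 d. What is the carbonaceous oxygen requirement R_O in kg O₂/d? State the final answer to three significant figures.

R_O ≈ 2260 kg O₂/d

Observed yield with endogenous decay: Y_obs = Y / (1 + k_d·θ_c) = 0.474 / (1 + 0.0421 × 16.5) = 0.474 / 1.695 = 0.2797 g VSS/g BOD_L.
Mass of BOD_L removed per day: Q(S₀ − S) = 1210 × 3101 g/m³ = 3752 kg/d.
Net sludge production P_X = 0.2797 × 3752 = 1049 kg VSS/d.
Carbonaceous O₂ demand = substrate oxidised − cell-mass equivalent = 3752 − 1.42 × 1049 = 2262 kg O₂/d.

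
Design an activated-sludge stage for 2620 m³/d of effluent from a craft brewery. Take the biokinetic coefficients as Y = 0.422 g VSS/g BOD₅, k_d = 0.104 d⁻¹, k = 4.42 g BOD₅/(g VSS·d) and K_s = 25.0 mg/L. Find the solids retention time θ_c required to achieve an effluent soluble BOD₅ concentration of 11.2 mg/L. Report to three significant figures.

θ_c ≈ 2.11 d

At the target effluent, Y k S/(K_s+S) = 0.422×4.42×11.2/36.20 = 0.5771 d⁻¹.
1/θ_c = 0.5771 − 0.104 = 0.4731 d⁻¹, so θ_c = 2.114 d.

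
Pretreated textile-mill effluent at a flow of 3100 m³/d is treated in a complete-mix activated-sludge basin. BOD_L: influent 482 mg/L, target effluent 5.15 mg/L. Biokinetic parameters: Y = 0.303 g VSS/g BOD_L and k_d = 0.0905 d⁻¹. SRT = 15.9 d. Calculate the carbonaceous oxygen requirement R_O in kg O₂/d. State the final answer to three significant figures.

Correct the yield for decay: Y_obs = Y/(1 + k_d θ_c) = 0.303 / (1 + 0.0905 × 15.9) = 0.303 / 2.439 = 0.1242.
ΔS = 482 − 5.15 = 476.9 mg/L, so the substrate removal rate is 3100 × 476.9/1000 = 1478 kg BOD_L/d.
Biomass synthesised: P_X = Y_obs × 1478 = 183.6 kg VSS/d.
R_O = Q·ΔS − 1.42 P_X = 1478 − 260.8 = 1217 kg O₂/d.

R_O ≈ 1220 kg O₂/d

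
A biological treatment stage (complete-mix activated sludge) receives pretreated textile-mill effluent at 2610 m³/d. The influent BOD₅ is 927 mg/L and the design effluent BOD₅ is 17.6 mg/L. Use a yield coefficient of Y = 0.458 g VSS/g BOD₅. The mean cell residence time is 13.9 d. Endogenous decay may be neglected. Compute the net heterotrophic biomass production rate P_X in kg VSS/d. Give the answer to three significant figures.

P_X ≈ 1090 kg VSS/d

Since k_d ≈ 0, Y_obs = Y = 0.458 g VSS/g BOD₅.
ΔS = 927 − 17.6 = 909.4 mg/L, so the substrate removal rate is 2610 × 909.4/1000 = 2374 kg BOD₅/d.
So the net sludge growth is P_X = 0.4580 × 2374 = 1087 kg VSS/d.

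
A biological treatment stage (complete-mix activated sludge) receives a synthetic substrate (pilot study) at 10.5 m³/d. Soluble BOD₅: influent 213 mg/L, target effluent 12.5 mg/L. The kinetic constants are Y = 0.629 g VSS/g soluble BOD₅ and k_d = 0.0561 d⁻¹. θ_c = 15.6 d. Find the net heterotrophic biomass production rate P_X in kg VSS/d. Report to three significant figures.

P_X ≈ 0.706 kg VSS/d

Y_obs = Y / (1 + k_d θ_c) = 0.629 / (1 + 0.0561 × 15.6) = 0.629 / 1.875 = 0.3354.
Substrate removed = Q·(S₀ − S) = 10.5 m³/d × (213 − 12.5) g/m³ = 2.11×10^3 g/d = 2.105 kg/d.
P_X = Y_obs · Q(S₀ − S) = 0.3354 × 2.105 = 0.7062 kg VSS/d.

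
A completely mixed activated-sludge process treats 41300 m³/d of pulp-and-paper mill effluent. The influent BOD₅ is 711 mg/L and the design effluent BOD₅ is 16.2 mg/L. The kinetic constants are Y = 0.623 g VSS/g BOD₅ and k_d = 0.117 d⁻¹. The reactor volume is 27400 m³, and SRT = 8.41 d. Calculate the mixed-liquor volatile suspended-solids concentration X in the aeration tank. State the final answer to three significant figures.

X ≈ 2770 mg/L

X = Y·Q·ΔS·θ_c / [V·(1 + k_d θ_c)] = 0.623 × 41300 × (711 − 16.2) × 8.41 / [27400 × (1 + 0.117 × 8.41)] = 2766 mg/L.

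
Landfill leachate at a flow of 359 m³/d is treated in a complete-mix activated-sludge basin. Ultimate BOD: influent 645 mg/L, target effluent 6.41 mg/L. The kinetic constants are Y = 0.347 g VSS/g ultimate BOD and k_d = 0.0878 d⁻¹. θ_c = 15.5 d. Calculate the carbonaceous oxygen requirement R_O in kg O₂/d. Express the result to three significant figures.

R_O ≈ 181 kg O₂/d

The observed yield is Y_obs = Y/(1 + k_d·θ_c) = 0.347 / (1 + 0.0878 × 15.5) = 0.347 / 2.361 = 0.1470 g VSS per g ultimate BOD removed.
Mass of ultimate BOD removed per day: Q(S₀ − S) = 359 × 638.6 g/m³ = 229.3 kg/d.
P_X = Y_obs·Q·(S₀ − S) = 0.1470 × 229.3 = 33.70 kg VSS/d.
R_O = Q·(S₀ − S) − 1.42·P_X = 229.3 − 1.42 × 33.70 = 181.4 kg O₂/d.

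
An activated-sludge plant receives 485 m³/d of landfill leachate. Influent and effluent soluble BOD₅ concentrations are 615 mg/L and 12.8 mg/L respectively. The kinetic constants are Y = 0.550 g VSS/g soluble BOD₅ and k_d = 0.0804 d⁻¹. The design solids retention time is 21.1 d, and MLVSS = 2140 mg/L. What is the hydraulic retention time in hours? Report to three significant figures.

From the SRT design equation V = Y Q (S₀−S) θ_c / [X (1 + k_d θ_c)] = 0.550 × 485 × (615 − 12.8) × 21.1 / [2140 × (1 + 0.0804 × 21.1)] = 3.39×10^6 / 5770 = 587.4 m³.
Hydraulic retention time τ = V/Q = 587.4 / 485 = 1.211 d = 29.07 h.

τ ≈ 29.1 h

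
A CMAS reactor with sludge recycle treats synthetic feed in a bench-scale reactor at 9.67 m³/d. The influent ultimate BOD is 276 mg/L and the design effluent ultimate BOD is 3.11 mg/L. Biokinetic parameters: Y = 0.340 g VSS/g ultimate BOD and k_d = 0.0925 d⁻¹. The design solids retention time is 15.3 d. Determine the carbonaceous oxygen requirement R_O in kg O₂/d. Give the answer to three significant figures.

R_O ≈ 2.11 kg O₂/d

Y_obs = Y / (1 + k_d θ_c) = 0.340 / (1 + 0.0925 × 15.3) = 0.340 / 2.415 = 0.1408.
Q·(S₀ − S) = 9.67 × (276 − 3.11) × 10⁻³ = 2.639 kg/d removed.
P_X = Y_obs·Q·(S₀ − S) = 0.1408 × 2.639 = 0.3715 kg VSS/d.
Carbonaceous O₂ demand = substrate oxidised − cell-mass equivalent = 2.639 − 1.42 × 0.3715 = 2.111 kg O₂/d.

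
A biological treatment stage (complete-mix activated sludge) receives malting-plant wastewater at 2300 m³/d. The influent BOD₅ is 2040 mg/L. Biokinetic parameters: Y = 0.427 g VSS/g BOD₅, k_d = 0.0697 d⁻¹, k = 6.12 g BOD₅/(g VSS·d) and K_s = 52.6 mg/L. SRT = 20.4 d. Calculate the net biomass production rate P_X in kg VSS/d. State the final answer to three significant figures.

P_X ≈ 826 kg VSS/d

From the Monod/SRT balance for a CMAS, S = K_s·(1+k_d θ_c)/[θ_c·(Y k − k_d) − 1] = 52.6 × (1 + 0.0697 × 20.4) / [20.4 × (0.427 × 6.12 − 0.0697) − 1] = 127.4 / 50.89 = 2.503 mg/L.
The observed yield is Y_obs = Y/(1 + k_d·θ_c) = 0.427 / (1 + 0.0697 × 20.4) = 0.427 / 2.422 = 0.1763 g VSS per g BOD₅ removed.
Q·(S₀ − S) = 2300 × (2040 − 2.50) × 10⁻³ = 4686 kg/d removed.
P_X = Y_obs · Q(S₀ − S) = 0.1763 × 4686 = 826.2 kg VSS/d.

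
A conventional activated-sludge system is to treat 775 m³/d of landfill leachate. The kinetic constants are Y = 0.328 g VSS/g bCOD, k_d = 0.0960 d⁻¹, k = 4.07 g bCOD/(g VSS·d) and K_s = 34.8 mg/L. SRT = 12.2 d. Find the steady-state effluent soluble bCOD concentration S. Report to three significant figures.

From the Monod/SRT balance for a CMAS, S = K_s·(1+k_d θ_c)/[θ_c·(Y k − k_d) − 1] = 34.8 × (1 + 0.0960 × 12.2) / [12.2 × (0.328 × 4.07 − 0.0960) − 1] = 75.56 / 14.12 = 5.353 mg/L.

S ≈ 5.35 mg/L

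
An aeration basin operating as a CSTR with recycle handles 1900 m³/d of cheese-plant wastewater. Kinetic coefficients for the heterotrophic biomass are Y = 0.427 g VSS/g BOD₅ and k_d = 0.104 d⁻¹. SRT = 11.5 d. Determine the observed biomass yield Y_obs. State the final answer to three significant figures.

Y_obs ≈ 0.194 g VSS/g BOD₅

Observed yield with endogenous decay: Y_obs = Y / (1 + k_d·θ_c) = 0.427 / (1 + 0.104 × 11.5) = 0.427 / 2.196 = 0.1944 g VSS/g BOD₅.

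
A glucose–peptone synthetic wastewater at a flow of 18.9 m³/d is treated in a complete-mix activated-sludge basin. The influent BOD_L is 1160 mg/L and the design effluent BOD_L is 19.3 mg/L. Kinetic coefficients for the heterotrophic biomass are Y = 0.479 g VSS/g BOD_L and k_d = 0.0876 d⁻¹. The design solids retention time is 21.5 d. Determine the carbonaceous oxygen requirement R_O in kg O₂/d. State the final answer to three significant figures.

The observed yield is Y_obs = Y/(1 + k_d·θ_c) = 0.479 / (1 + 0.0876 × 21.5) = 0.479 / 2.883 = 0.1661 g VSS per g BOD_L removed.
ΔS = 1160 − 19.3 = 1141 mg/L, so the substrate removal rate is 18.9 × 1141/1000 = 21.56 kg BOD_L/d.
P_X = Y_obs·Q·(S₀ − S) = 0.1661 × 21.56 = 3.581 kg VSS/d.
Carbonaceous O₂ demand = substrate oxidised − cell-mass equivalent = 21.56 − 1.42 × 3.581 = 16.47 kg O₂/d.

R_O ≈ 16.5 kg O₂/d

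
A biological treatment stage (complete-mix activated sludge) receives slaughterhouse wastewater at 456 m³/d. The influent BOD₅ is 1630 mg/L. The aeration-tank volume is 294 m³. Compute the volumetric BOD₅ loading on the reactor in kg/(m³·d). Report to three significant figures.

L_v ≈ 2.53 kg BOD₅/(m³·d)

L_v = Q S₀ / V = 456 × 1630 × 10⁻³ / 294.0 = 2.528 kg/(m³·d).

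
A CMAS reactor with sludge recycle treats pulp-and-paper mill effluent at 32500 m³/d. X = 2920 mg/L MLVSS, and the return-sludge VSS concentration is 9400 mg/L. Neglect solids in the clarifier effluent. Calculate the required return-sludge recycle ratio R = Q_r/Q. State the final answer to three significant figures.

Solids balance on the clarifier gives (1+R)X = R·X_r, so R = X/(X_r − X) = 2920 / (9400 − 2920) = 0.4506.

R ≈ 0.451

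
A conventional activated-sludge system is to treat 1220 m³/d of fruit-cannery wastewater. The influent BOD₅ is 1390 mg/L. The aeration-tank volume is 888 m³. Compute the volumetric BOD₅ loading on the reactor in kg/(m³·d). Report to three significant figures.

L_v ≈ 1.91 kg BOD₅/(m³·d)

L_v = Q S₀ / V = 1220 × 1390 × 10⁻³ / 888.0 = 1.910 kg/(m³·d).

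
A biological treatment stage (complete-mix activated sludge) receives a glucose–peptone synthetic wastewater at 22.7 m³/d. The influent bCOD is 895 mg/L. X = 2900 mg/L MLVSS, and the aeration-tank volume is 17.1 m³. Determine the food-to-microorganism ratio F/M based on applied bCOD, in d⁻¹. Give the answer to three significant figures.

F/M ≈ 0.410 d⁻¹

F/M = applied load / biomass = Q·S₀/(V·X) = 22.7 × 895 / (17.10 × 2900) = 0.4097 d⁻¹.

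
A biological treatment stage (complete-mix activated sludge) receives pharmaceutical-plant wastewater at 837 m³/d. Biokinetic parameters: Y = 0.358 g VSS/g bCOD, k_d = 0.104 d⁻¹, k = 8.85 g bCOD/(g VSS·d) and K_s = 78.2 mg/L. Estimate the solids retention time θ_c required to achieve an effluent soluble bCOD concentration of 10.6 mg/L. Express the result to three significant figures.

From 1/θ_c = Y·k·S/(K_s + S) − k_d: Y·k·S/(K_s+S) = 0.358 × 8.85 × 10.6 / (78.2 + 10.6) = 0.3782 d⁻¹.
θ_c = 1/(μ − k_d) = 1/(0.3782 − 0.104) = 1/0.2742 = 3.647 d.

θ_c ≈ 3.65 d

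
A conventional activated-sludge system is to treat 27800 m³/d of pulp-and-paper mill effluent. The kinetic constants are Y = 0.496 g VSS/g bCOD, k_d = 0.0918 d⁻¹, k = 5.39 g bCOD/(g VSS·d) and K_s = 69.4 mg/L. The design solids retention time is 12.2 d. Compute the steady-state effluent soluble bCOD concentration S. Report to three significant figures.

S ≈ 4.82 mg/L

Effluent substrate depends only on kinetics and SRT: S = K_s(1 + k_d θ_c) / [θ_c(Yk − k_d) − 1] = 69.4 × (1 + 0.0918 × 12.2) / [12.2 × (0.496 × 5.39 − 0.0918) − 1] = 147.1 / 30.50 = 4.824 mg/L.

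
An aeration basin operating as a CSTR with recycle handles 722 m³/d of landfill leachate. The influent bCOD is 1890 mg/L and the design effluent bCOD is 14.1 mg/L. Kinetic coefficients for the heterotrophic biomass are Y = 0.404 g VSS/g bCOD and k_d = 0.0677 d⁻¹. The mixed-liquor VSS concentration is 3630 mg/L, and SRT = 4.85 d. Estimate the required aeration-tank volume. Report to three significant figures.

Steady-state biomass mass balance: V·X·(1 + k_d·θ_c) = Y·Q·(S₀ − S)·θ_c, so V = 0.404 × 722 × (1890 − 14.1) × 4.85 / [3630 × (1 + 0.0677 × 4.85)] = 2.65×10^6 / 4822 = 550.4 m³.

V ≈ 550 m³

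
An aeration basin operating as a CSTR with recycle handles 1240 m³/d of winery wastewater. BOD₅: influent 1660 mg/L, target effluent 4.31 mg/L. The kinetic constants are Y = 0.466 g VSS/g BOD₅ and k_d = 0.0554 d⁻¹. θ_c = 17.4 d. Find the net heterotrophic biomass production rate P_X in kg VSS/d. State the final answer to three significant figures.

Y_obs = Y / (1 + k_d θ_c) = 0.466 / (1 + 0.0554 × 17.4) = 0.466 / 1.964 = 0.2373.
Mass of BOD₅ removed per day: Q(S₀ − S) = 1240 × 1656 g/m³ = 2053 kg/d.
P_X = Y_obs · Q(S₀ − S) = 0.2373 × 2053 = 487.1 kg VSS/d.

P_X ≈ 487 kg VSS/d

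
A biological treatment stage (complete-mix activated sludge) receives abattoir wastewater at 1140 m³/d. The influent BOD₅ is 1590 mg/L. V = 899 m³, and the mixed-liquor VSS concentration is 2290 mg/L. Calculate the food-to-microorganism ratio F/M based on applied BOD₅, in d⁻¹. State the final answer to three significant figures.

Food-to-microorganism ratio F/M = Q S₀ / (V X) = 1140 × 1590 / (899.0 × 2290) = 0.8805 d⁻¹.

F/M ≈ 0.880 d⁻¹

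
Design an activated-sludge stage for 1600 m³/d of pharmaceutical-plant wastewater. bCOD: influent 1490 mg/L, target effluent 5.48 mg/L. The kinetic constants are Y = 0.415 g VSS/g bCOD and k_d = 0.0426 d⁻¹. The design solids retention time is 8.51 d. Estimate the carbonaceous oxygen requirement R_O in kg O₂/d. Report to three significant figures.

Correct the yield for decay: Y_obs = Y/(1 + k_d θ_c) = 0.415 / (1 + 0.0426 × 8.51) = 0.415 / 1.363 = 0.3046.
Mass of bCOD removed per day: Q(S₀ − S) = 1600 × 1485 g/m³ = 2375 kg/d.
Net sludge production P_X = 0.3046 × 2375 = 723.5 kg VSS/d.
R_O = Q·ΔS − 1.42 P_X = 2375 − 1027 = 1348 kg O₂/d.

R_O ≈ 1350 kg O₂/d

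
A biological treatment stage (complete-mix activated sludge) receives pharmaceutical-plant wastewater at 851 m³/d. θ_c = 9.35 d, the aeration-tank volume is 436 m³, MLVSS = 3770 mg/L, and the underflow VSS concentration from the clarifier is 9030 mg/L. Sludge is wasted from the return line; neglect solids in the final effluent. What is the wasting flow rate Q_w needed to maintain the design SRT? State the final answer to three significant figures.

Q_w ≈ 19.5 m³/d

Wasting from the return line (neglecting effluent solids): Q_w = V·X / (θ_c·X_r) = 436.0 × 3770 / (9.35 × 9030) = 19.47 m³/d.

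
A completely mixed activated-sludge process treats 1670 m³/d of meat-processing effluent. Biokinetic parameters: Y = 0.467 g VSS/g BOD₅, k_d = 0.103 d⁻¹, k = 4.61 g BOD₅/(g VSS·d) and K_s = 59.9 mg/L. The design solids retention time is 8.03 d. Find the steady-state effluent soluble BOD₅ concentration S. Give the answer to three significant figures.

S ≈ 7.08 mg/L

For a completely mixed reactor with recycle the Lawrence–McCarty relation gives S = K_s·(1 + k_d·θ_c) / [θ_c·(Y·k − k_d) − 1] = 59.9 × (1 + 0.103 × 8.03) / [8.03 × (0.467 × 4.61 − 0.103) − 1] = 109.4 / 15.46 = 7.079 mg/L.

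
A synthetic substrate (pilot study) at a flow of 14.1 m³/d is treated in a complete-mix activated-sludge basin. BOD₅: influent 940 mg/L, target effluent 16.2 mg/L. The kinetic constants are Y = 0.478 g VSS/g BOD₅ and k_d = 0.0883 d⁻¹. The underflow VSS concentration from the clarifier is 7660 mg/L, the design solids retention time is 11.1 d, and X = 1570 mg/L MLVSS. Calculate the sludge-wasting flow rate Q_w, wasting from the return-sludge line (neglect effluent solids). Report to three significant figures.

Steady-state biomass mass balance: V·X·(1 + k_d·θ_c) = Y·Q·(S₀ − S)·θ_c, so V = 0.478 × 14.1 × (940 − 16.2) × 11.1 / [1570 × (1 + 0.0883 × 11.1)] = 6.91×10^4 / 3109 = 22.23 m³.
Q_w = (V·X)/(θ_c X_r) = 22.23 × 1570 / (11.1 × 7660) = 0.4105 m³/d.

Q_w ≈ 0.410 m³/d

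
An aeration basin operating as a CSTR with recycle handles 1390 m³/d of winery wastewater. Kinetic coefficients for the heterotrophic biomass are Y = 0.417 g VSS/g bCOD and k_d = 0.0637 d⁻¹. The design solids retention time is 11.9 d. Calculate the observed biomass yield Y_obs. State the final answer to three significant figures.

Y_obs ≈ 0.237 g VSS/g bCOD

The observed yield is Y_obs = Y/(1 + k_d·θ_c) = 0.417 / (1 + 0.0637 × 11.9) = 0.417 / 1.758 = 0.2372 g VSS per g bCOD removed.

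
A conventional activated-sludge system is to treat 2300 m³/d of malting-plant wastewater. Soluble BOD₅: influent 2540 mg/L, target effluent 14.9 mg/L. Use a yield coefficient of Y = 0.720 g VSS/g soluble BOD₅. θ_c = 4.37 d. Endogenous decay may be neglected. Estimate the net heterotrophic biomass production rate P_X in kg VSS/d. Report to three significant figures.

P_X ≈ 4180 kg VSS/d

With endogenous decay neglected, the observed yield equals the true yield: Y_obs = Y = 0.720 g VSS/g soluble BOD₅.
Substrate removed = Q·(S₀ − S) = 2300 m³/d × (2540 − 14.9) g/m³ = 5.81×10^6 g/d = 5808 kg/d.
Net biomass production P_X = Y_obs × Q·(S₀ − S) = 0.7200 × 5808 = 4182 kg VSS/d.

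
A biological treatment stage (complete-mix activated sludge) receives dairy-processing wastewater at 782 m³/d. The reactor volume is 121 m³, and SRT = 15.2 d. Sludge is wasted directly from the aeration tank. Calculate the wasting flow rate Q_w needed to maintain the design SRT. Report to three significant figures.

Wasting from the aeration tank: Q_w = V / θ_c = 121.0 / 15.2 = 7.961 m³/d.

Q_w ≈ 7.96 m³/d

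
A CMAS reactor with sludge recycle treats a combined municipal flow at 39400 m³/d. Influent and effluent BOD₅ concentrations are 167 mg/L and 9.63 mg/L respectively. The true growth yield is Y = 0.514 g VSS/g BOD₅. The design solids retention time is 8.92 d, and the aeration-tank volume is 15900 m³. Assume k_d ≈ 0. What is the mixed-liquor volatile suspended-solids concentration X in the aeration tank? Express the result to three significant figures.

X = Y·Q·ΔS·θ_c / V = 0.514 × 39400 × (167 − 9.63) × 8.92 / 15900 = 1788 mg/L.

X ≈ 1790 mg/L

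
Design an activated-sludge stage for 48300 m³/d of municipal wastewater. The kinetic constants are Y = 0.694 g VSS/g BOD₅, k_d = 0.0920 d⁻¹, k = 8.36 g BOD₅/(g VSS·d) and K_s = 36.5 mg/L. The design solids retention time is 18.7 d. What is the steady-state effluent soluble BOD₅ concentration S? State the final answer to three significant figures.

S ≈ 0.939 mg/L

From the Monod/SRT balance for a CMAS, S = K_s·(1+k_d θ_c)/[θ_c·(Y k − k_d) − 1] = 36.5 × (1 + 0.0920 × 18.7) / [18.7 × (0.694 × 8.36 − 0.0920) − 1] = 99.29 / 105.8 = 0.9387 mg/L.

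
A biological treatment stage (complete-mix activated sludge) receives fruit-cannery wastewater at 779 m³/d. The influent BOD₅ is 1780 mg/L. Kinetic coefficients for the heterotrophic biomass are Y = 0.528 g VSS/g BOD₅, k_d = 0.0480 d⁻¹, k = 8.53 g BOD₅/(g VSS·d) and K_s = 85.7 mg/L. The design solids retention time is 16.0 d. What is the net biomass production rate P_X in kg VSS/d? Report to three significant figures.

From the Monod/SRT balance for a CMAS, S = K_s·(1+k_d θ_c)/[θ_c·(Y k − k_d) − 1] = 85.7 × (1 + 0.0480 × 16.0) / [16.0 × (0.528 × 8.53 − 0.0480) − 1] = 151.5 / 70.29 = 2.156 mg/L.
Y_obs = Y / (1 + k_d θ_c) = 0.528 / (1 + 0.0480 × 16.0) = 0.528 / 1.768 = 0.2986.
Mass of BOD₅ removed per day: Q(S₀ − S) = 779 × 1778 g/m³ = 1385 kg/d.
P_X = Y_obs · Q(S₀ − S) = 0.2986 × 1385 = 413.6 kg VSS/d.

P_X ≈ 414 kg VSS/d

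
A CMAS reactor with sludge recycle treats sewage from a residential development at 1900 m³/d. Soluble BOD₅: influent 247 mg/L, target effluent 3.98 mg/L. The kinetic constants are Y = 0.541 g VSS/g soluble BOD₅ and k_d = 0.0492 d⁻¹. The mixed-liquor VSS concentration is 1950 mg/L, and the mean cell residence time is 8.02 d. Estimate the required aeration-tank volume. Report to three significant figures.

Rearranging the biomass balance for a CMAS with decay, V = Y·Q·ΔS·θ_c / [X·(1+k_d θ_c)] = 0.541 × 1900 × (247 − 3.98) × 8.02 / [1950 × (1 + 0.0492 × 8.02)] = 2×10^6 / 2719 = 736.7 m³.

V ≈ 737 m³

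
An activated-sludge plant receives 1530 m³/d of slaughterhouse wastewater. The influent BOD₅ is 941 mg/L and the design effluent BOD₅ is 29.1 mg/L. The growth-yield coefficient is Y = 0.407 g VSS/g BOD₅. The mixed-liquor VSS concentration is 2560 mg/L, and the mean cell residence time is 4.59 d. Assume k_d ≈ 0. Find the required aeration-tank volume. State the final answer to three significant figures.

With k_d = 0 the design equation reduces to V = Y Q (S₀−S) θ_c / X = 0.407 × 1530 × (941 − 29.1) × 4.59 / 2560 = 1018 m³.

V ≈ 1020 m³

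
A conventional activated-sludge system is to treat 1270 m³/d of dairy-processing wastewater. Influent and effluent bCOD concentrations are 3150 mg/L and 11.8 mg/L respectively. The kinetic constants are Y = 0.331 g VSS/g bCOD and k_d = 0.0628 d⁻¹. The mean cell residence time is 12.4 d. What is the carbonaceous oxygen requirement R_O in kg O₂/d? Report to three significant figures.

R_O ≈ 2930 kg O₂/d

Y_obs = Y / (1 + k_d θ_c) = 0.331 / (1 + 0.0628 × 12.4) = 0.331 / 1.779 = 0.1861.
ΔS = 3150 − 11.8 = 3138 mg/L, so the substrate removal rate is 1270 × 3138/1000 = 3986 kg bCOD/d.
Biomass synthesised: P_X = Y_obs × 3986 = 741.7 kg VSS/d.
R_O = Q·(S₀ − S) − 1.42·P_X = 3986 − 1.42 × 741.7 = 2932 kg O₂/d.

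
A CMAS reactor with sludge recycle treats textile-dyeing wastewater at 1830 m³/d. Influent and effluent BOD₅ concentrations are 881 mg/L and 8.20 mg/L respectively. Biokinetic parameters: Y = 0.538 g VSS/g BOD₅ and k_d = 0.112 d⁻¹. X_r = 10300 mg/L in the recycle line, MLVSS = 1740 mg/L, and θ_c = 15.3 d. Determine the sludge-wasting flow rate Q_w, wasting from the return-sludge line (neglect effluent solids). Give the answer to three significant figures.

From the SRT design equation V = Y Q (S₀−S) θ_c / [X (1 + k_d θ_c)] = 0.538 × 1830 × (881 − 8.20) × 15.3 / [1740 × (1 + 0.112 × 15.3)] = 1.31×10^7 / 4722 = 2784 m³.
Q_w = (V·X)/(θ_c X_r) = 2784 × 1740 / (15.3 × 10300) = 30.74 m³/d.

Q_w ≈ 30.7 m³/d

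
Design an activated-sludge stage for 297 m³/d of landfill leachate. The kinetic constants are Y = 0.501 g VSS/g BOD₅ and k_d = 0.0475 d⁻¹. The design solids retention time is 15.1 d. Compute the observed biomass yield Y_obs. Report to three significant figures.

Y_obs = Y / (1 + k_d θ_c) = 0.501 / (1 + 0.0475 × 15.1) = 0.501 / 1.717 = 0.2917.

Y_obs ≈ 0.292 g VSS/g BOD₅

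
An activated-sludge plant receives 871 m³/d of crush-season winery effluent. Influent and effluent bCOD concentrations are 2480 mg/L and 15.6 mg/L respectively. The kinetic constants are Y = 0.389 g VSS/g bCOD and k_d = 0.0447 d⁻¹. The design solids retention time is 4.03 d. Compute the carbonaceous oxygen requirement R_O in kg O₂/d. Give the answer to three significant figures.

R_O ≈ 1140 kg O₂/d

Y_obs = Y / (1 + k_d θ_c) = 0.389 / (1 + 0.0447 × 4.03) = 0.389 / 1.180 = 0.3296.
ΔS = 2480 − 15.6 = 2464 mg/L, so the substrate removal rate is 871 × 2464/1000 = 2146 kg bCOD/d.
P_X = Y_obs·Q·(S₀ − S) = 0.3296 × 2146 = 707.5 kg VSS/d.
Carbonaceous O₂ demand = substrate oxidised − cell-mass equivalent = 2146 − 1.42 × 707.5 = 1142 kg O₂/d.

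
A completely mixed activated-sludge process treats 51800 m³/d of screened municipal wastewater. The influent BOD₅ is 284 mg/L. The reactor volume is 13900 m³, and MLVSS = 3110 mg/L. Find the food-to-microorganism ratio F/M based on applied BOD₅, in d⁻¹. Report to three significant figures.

F/M = Q·S₀ / (V·X) = 51800 × 284 / (13900 × 3110) = 0.3403 g BOD₅·(g VSS·d)⁻¹.

F/M ≈ 0.340 d⁻¹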